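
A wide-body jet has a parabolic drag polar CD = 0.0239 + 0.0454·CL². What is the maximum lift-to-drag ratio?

For CD = CD0 + K·CL², (L/D)max occurs at CL* = √(CD0/K) and equals 1/(2√(K·CD0)).
(L/D)max = 1/(2√(0.0454 × 0.0239)) = 1/(2 × 0.03294) = 15.2

(L/D)max = 15.2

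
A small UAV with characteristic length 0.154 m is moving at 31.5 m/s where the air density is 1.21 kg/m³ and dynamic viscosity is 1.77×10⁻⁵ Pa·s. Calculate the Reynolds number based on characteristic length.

Re = ρ·v·c/μ = 1.21 × 31.5 × 0.154 / (1.77×10⁻⁵) = 3.32×10^5

Re = 3.32×10^5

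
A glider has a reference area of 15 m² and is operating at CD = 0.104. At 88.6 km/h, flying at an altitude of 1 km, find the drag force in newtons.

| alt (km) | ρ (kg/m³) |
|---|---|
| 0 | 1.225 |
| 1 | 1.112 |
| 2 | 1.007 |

D = 525 N

At 1 km, from the table: ρ = 1.112 kg/m³.
Convert speed: v = 88.6 km/h ÷ 3.6 = 24.61 m/s.
Dynamic pressure q = ½ρv² = ½ × 1.112 × 24.61² = 336.8 Pa.
D = q·S·CD = 336.8 × 15 × 0.104 = 525 N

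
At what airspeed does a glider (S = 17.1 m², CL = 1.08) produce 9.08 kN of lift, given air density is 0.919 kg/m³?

L = ½ρv²S·CL ⇒ v = √(2L/(ρ·S·CL))
v = √(2 × 9080 / (0.919 × 17.1 × 1.08)) = √1070 = 32.7 m/s

v = 32.7 m/s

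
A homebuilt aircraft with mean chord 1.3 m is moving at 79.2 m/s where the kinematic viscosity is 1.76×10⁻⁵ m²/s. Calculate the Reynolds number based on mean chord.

Re = v·c/ν = 79.2 × 1.3 / (1.76×10⁻⁵) = 5.85×10^6

Re = 5.85×10^6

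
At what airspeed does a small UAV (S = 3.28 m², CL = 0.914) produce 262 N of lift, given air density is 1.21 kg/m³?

v = 12 m/s

L = ½ρv²S·CL ⇒ v = √(2L/(ρ·S·CL))
v = √(2 × 262 / (1.21 × 3.28 × 0.914)) = √144.5 = 12 m/s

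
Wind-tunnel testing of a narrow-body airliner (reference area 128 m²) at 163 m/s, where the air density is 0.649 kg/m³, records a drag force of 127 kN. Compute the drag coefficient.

From D = ½ρv²S·CD, rearranging gives CD = 2D/(ρv²S).
CD = 2 × 1.27×10^5 / (0.649 × 163² × 128) = 0.115

CD = 0.115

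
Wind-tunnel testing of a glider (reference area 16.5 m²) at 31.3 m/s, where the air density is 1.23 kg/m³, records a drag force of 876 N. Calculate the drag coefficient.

CD = 0.0881

From D = ½ρv²S·CD, rearranging gives CD = 2D/(ρv²S).
CD = 2 × 876 / (1.23 × 31.3² × 16.5) = 0.0881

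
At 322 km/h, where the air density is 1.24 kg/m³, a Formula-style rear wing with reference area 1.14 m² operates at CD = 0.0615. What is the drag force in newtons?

D = 348 N

Convert speed: v = 322 km/h ÷ 3.6 = 89.44 m/s.
D = ½ρv²S·CD = ½ × 1.24 × 89.44² × 1.14 × 0.0615 = 348 N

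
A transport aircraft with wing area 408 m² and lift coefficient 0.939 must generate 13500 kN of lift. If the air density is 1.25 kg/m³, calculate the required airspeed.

L = ½ρv²S·CL ⇒ v = √(2L/(ρ·S·CL))
v = √(2 × 1.35×10^7 / (1.25 × 408 × 0.939)) = √56380 = 237 m/s

v = 237 m/s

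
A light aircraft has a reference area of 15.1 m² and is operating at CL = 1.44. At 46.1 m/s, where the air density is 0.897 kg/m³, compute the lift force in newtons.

Dynamic pressure q = ½ρv² = ½ × 0.897 × 46.1² = 953.2 Pa.
L = q·S·CL = 953.2 × 15.1 × 1.44 = 20700 N ≈ 20.7 kN

L = 20700 N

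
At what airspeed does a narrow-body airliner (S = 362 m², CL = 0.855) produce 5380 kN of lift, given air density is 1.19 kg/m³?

v = 171 m/s

L = ½ρv²S·CL ⇒ v = √(2L/(ρ·S·CL))
v = √(2 × 5.38×10^6 / (1.19 × 362 × 0.855)) = √29210 = 171 m/s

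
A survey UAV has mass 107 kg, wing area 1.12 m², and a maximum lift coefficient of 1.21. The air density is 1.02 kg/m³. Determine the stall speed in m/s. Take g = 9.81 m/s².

Weight W = mg = 107 × 9.81 = 1050 N.
V_stall = √(2W/(ρ·S·CL,max)) = √(2 × 1050 / (1.02 × 1.12 × 1.21))
V_stall = √1519 = 39 m/s

V_stall = 39 m/s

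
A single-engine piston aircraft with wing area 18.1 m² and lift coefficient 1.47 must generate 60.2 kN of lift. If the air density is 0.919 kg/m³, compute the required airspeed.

v = 70.2 m/s

L = ½ρv²S·CL ⇒ v = √(2L/(ρ·S·CL))
v = √(2 × 60200 / (0.919 × 18.1 × 1.47)) = √4924 = 70.2 m/s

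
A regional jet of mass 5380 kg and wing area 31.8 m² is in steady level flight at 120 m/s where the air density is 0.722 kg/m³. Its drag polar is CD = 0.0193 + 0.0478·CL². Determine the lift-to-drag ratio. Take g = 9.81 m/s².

Level flight ⇒ L = W = m·g = 5380 × 9.81 = 52778 N.
Dynamic pressure q = 0.5 × 0.722 × 120² = 5198 Pa.
Required CL = L/(qS) = 52778/(5198·31.8) = 0.3193.
CD = 0.0193 + 0.0478 × 0.3193² = 0.02417.
L/D = CL/CD = 0.3193 / 0.02417 = 13.2

L/D = 13.2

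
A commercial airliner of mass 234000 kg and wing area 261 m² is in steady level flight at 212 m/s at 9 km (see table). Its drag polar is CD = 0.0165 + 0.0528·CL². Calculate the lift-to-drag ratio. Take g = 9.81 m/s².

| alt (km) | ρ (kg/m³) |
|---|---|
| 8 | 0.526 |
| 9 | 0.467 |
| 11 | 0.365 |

At 9 km, from the table: ρ = 0.467 kg/m³.
Level flight ⇒ L = W = m·g = 234000 × 9.81 = 2.2955×10^6 N.
q = ½ρv² = ½ × 0.467 × 212² = 10490 Pa.
CL = W/(q·S) = 2.2955×10^6 / (10490 × 261) = 0.8381.
CD = 0.0165 + 0.0528 × 0.8381² = 0.05359.
L/D = CL/CD = 0.8381 / 0.05359 = 15.6

L/D = 15.6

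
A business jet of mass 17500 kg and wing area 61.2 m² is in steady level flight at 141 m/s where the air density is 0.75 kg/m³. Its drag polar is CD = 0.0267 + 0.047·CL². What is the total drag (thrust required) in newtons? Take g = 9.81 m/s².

Weight W = mg = 17500 × 9.81 = 1.7168×10^5 N; in level flight L = W.
Dynamic pressure q = 0.5 × 0.75 × 141² = 7455 Pa.
CL = 2W/(ρv²S) = 2×1.7168×10^5/(0.75×141²×61.2) = 0.3763.
CD = 0.0267 + 0.047 × 0.3763² = 0.03335.
D = q·S·CD = 7455 × 61.2 × 0.03335 = 15220 N

D = 15200 N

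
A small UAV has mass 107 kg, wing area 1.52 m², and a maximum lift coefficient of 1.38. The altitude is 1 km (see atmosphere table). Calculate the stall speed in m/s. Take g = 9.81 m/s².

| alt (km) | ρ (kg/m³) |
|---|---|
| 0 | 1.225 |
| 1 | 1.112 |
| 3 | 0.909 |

V_stall = 30 m/s

At 1 km, from the table: ρ = 1.112 kg/m³.
Stall occurs when L = W at CL,max. W = mg = 107 × 9.81 = 1050 N.
V_stall = √(2W/(ρ·S·CL,max)) = √(2 × 1050 / (1.112 × 1.52 × 1.38))
V_stall = √900 = 30 m/s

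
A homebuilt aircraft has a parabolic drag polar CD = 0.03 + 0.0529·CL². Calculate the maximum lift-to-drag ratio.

(L/D)max = 12.6

For CD = CD0 + K·CL², (L/D)max occurs at CL* = √(CD0/K) and equals 1/(2√(K·CD0)).
(L/D)max = 1/(2√(0.0529 × 0.03)) = 1/(2 × 0.03984) = 12.6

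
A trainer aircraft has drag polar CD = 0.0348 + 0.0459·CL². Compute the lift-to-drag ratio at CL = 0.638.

L/D = 11.9

CD = 0.0348 + 0.0459 × 0.638² = 0.05348
L/D = CL/CD = 0.638 / 0.05348 = 11.9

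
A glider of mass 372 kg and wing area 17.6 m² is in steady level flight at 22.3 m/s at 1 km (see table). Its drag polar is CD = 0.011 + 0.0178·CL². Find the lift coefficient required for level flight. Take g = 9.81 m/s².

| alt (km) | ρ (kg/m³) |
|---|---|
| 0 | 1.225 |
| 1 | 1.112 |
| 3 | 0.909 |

At 1 km, from the table: ρ = 1.112 kg/m³.
In steady level flight, lift balances weight: W = mg = 372 × 9.81 = 3649.3 N.
Dynamic pressure q = 0.5 × 1.112 × 22.3² = 276.5 Pa.
CL = 2W/(ρv²S) = 2×3649.3/(1.112×22.3²×17.6) = 0.7499.

CL = 0.75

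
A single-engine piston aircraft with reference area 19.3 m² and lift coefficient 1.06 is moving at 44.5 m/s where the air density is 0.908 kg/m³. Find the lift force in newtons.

Dynamic pressure q = ½ρv² = ½ × 0.908 × 44.5² = 899 Pa.
L = q·S·CL = 899 × 19.3 × 1.06 = 18400 N ≈ 18.4 kN

L = 18400 N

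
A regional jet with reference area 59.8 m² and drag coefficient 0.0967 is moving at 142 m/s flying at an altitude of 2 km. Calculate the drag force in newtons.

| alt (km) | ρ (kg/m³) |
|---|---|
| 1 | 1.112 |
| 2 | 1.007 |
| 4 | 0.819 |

At 2 km, from the table: ρ = 1.007 kg/m³.
D = ½ρv²S·CD = ½ × 1.007 × 142² × 59.8 × 0.0967 = 58700 N ≈ 58.7 kN

D = 58700 N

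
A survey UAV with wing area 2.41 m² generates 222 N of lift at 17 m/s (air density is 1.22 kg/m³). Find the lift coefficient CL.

From L = ½ρv²S·CL, rearranging gives CL = 2L/(ρv²S).
CL = 2 × 222 / (1.22 × 17² × 2.41) = 0.523

CL = 0.523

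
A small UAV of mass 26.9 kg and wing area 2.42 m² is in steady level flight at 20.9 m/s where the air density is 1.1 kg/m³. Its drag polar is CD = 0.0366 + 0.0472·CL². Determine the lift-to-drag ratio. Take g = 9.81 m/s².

In steady level flight, lift balances weight: W = mg = 26.9 × 9.81 = 263.89 N.
q = ½ρv² = ½ × 1.1 × 20.9² = 240.2 Pa.
CL = W/(q·S) = 263.89 / (240.2 × 2.42) = 0.4539.
CD = 0.0366 + 0.0472 × 0.4539² = 0.04632.
L/D = CL/CD = 0.4539 / 0.04632 = 9.8

L/D = 9.8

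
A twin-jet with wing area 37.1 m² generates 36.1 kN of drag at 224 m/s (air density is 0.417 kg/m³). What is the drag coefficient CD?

CD = 0.093

From D = ½ρv²S·CD, rearranging gives CD = 2D/(ρv²S).
CD = 2 × 36100 / (0.417 × 224² × 37.1) = 0.093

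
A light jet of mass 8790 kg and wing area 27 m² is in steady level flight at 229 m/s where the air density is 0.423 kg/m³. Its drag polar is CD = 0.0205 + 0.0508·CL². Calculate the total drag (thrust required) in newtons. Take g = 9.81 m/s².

D = 7400 N

Level flight ⇒ L = W = m·g = 8790 × 9.81 = 86230 N.
q = ½ρv² = ½ × 0.423 × 229² = 11090 Pa.
CL = 2W/(ρv²S) = 2×86230/(0.423×229²×27) = 0.2879.
CD = 0.0205 + 0.0508 × 0.2879² = 0.02471.
D = q·S·CD = 11090 × 27 × 0.02471 = 7400 N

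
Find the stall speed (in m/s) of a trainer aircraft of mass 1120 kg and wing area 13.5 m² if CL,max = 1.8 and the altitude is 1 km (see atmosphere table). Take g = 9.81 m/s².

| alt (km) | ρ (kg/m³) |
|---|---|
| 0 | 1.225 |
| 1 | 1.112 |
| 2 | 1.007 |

At 1 km, from the table: ρ = 1.112 kg/m³.
At stall, lift equals weight: L = W = m·g = 1120 × 9.81 = 10990 N.
From L = ½ρV²S·CL,max = W: V_stall = √(2W/(ρSCL,max)) = √(2·10990/(1.112·13.5·1.8))
V_stall = √813.2 = 28.5 m/s

V_stall = 28.5 m/s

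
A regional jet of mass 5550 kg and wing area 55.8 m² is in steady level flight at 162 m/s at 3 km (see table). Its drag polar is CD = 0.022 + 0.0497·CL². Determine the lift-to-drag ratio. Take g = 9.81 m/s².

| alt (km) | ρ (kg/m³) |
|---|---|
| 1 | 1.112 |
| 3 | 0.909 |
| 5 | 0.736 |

L/D = 3.66

At 3 km, from the table: ρ = 0.909 kg/m³.
Weight W = mg = 5550 × 9.81 = 54446 N; in level flight L = W.
q = ½ρv² = ½ × 0.909 × 162² = 11930 Pa.
CL = W/(q·S) = 54446 / (11930 × 55.8) = 0.0818.
CD = 0.022 + 0.0497 × 0.0818² = 0.02233.
L/D = CL/CD = 0.0818 / 0.02233 = 3.66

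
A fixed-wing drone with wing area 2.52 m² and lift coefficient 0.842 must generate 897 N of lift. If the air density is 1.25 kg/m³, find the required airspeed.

L = ½ρv²S·CL ⇒ v = √(2L/(ρ·S·CL))
v = √(2 × 897 / (1.25 × 2.52 × 0.842)) = √676.4 = 26 m/s

v = 26 m/s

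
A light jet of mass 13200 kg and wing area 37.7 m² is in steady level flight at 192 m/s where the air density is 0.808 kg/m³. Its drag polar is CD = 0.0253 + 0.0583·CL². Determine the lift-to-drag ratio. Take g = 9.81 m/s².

L/D = 8.12

Weight W = mg = 13200 × 9.81 = 1.2949×10^5 N; in level flight L = W.
Dynamic pressure q = 0.5 × 0.808 × 192² = 14890 Pa.
CL = W/(q·S) = 1.2949×10^5 / (14890 × 37.7) = 0.2306.
CD = 0.0253 + 0.0583 × 0.2306² = 0.0284.
L/D = CL/CD = 0.2306 / 0.0284 = 8.12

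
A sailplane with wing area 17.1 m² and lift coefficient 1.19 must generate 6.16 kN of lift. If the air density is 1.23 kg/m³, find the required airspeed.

L = ½ρv²S·CL ⇒ v = √(2L/(ρ·S·CL))
v = √(2 × 6160 / (1.23 × 17.1 × 1.19)) = √492.2 = 22.2 m/s

v = 22.2 m/s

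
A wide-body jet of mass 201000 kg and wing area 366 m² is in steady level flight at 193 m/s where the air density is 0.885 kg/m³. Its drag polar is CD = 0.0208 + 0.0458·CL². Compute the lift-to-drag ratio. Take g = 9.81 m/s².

Weight W = mg = 201000 × 9.81 = 1.9718×10^6 N; in level flight L = W.
q = ½ρv² = ½ × 0.885 × 193² = 16480 Pa.
Required CL = L/(qS) = 1.9718×10^6/(16480·366) = 0.3269.
CD = 0.0208 + 0.0458 × 0.3269² = 0.02569.
L/D = CL/CD = 0.3269 / 0.02569 = 12.7

L/D = 12.7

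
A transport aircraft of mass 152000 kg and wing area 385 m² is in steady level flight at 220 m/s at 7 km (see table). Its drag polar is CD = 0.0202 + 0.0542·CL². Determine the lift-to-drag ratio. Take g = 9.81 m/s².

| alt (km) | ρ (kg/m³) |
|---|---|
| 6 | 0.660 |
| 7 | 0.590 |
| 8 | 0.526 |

L/D = 11.2

At 7 km, from the table: ρ = 0.590 kg/m³.
In steady level flight, lift balances weight: W = mg = 152000 × 9.81 = 1.4911×10^6 N.
q = ½ρv² = ½ × 0.59 × 220² = 14280 Pa.
CL = 2W/(ρv²S) = 2×1.4911×10^6/(0.59×220²×385) = 0.2713.
CD = 0.0202 + 0.0542 × 0.2713² = 0.02419.
L/D = CL/CD = 0.2713 / 0.02419 = 11.2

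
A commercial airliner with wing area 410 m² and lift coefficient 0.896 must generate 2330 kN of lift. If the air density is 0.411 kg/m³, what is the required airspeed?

L = ½ρv²S·CL ⇒ v = √(2L/(ρ·S·CL))
v = √(2 × 2.33×10^6 / (0.411 × 410 × 0.896)) = √30860 = 176 m/s

v = 176 m/s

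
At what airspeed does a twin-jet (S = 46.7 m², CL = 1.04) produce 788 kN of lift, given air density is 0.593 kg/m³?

L = ½ρv²S·CL ⇒ v = √(2L/(ρ·S·CL))
v = √(2 × 7.88×10^5 / (0.593 × 46.7 × 1.04)) = √54720 = 234 m/s

v = 234 m/s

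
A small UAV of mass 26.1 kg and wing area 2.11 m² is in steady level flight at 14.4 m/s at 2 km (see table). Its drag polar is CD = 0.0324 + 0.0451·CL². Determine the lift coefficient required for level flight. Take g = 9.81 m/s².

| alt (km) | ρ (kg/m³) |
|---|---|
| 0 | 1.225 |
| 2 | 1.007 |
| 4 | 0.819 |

At 2 km, from the table: ρ = 1.007 kg/m³.
In steady level flight, lift balances weight: W = mg = 26.1 × 9.81 = 256.04 N.
Dynamic pressure q = 0.5 × 1.007 × 14.4² = 104.4 Pa.
CL = W/(q·S) = 256.04 / (104.4 × 2.11) = 1.162.

CL = 1.16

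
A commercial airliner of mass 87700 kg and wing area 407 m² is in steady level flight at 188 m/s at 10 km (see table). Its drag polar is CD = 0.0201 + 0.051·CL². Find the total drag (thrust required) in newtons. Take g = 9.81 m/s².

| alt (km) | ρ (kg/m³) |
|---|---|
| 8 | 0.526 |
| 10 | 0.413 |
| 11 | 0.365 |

D = 72400 N

At 10 km, from the table: ρ = 0.413 kg/m³.
Level flight ⇒ L = W = m·g = 87700 × 9.81 = 8.6034×10^5 N.
q = ½ρv² = ½ × 0.413 × 188² = 7299 Pa.
CL = W/(q·S) = 8.6034×10^5 / (7299 × 407) = 0.2896.
CD = 0.0201 + 0.051 × 0.2896² = 0.02438.
D = q·S·CD = 7299 × 407 × 0.02438 = 72420 N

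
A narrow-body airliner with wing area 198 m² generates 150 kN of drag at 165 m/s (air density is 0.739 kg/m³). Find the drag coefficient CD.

CD = 0.0753

From D = ½ρv²S·CD, rearranging gives CD = 2D/(ρv²S).
CD = 2 × 1.5×10^5 / (0.739 × 165² × 198) = 0.0753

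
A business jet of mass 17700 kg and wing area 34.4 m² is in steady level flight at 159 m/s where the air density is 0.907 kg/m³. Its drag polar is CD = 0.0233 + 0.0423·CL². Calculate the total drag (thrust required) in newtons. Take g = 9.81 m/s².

Level flight ⇒ L = W = m·g = 17700 × 9.81 = 1.7364×10^5 N.
Dynamic pressure q = 0.5 × 0.907 × 159² = 11460 Pa.
CL = 2W/(ρv²S) = 2×1.7364×10^5/(0.907×159²×34.4) = 0.4403.
CD = 0.0233 + 0.0423 × 0.4403² = 0.0315.
D = q·S·CD = 11460 × 34.4 × 0.0315 = 12420 N

D = 12400 N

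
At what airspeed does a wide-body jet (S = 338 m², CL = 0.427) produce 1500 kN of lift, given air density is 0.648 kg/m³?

v = 179 m/s

L = ½ρv²S·CL ⇒ v = √(2L/(ρ·S·CL))
v = √(2 × 1.5×10^6 / (0.648 × 338 × 0.427)) = √32080 = 179 m/s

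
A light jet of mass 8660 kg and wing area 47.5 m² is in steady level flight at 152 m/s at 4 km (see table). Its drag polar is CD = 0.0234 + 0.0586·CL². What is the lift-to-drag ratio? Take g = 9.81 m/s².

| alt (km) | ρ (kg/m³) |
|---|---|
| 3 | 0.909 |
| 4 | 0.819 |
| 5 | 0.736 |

L/D = 7.42

At 4 km, from the table: ρ = 0.819 kg/m³.
In steady level flight, lift balances weight: W = mg = 8660 × 9.81 = 84955 N.
q = ½ρv² = ½ × 0.819 × 152² = 9461 Pa.
CL = W/(q·S) = 84955 / (9461 × 47.5) = 0.189.
CD = 0.0234 + 0.0586 × 0.189² = 0.02549.
L/D = CL/CD = 0.189 / 0.02549 = 7.42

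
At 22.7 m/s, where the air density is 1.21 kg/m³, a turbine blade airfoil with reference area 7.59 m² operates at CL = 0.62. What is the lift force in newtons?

L = 1470 N

Dynamic pressure q = ½ρv² = ½ × 1.21 × 22.7² = 311.8 Pa.
L = q·S·CL = 311.8 × 7.59 × 0.62 = 1470 N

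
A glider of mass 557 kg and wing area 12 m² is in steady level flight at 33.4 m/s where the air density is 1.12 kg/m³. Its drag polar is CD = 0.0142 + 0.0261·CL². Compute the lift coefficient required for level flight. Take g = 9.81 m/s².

Level flight ⇒ L = W = m·g = 557 × 9.81 = 5464.2 N.
q = ½ρv² = ½ × 1.12 × 33.4² = 624.7 Pa.
CL = 2W/(ρv²S) = 2×5464.2/(1.12×33.4²×12) = 0.7289.

CL = 0.729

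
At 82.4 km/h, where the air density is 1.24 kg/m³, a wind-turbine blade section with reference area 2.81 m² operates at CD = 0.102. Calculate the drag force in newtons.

D = 93.1 N

Convert speed: v = 82.4 km/h ÷ 3.6 = 22.89 m/s.
Dynamic pressure q = ½ρv² = ½ × 1.24 × 22.89² = 324.8 Pa.
D = q·S·CD = 324.8 × 2.81 × 0.102 = 93.1 N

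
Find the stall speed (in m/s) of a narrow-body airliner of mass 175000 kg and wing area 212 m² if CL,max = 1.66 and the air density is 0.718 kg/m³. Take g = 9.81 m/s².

V_stall = 117 m/s

Weight W = mg = 175000 × 9.81 = 1.717×10^6 N.
From L = ½ρV²S·CL,max = W: V_stall = √(2W/(ρSCL,max)) = √(2·1.717×10^6/(0.718·212·1.66))
V_stall = √13590 = 117 m/s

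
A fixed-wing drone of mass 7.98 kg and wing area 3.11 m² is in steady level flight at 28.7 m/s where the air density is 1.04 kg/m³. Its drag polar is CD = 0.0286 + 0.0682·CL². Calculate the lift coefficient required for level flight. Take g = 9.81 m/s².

In steady level flight, lift balances weight: W = mg = 7.98 × 9.81 = 78.284 N.
q = ½ρv² = ½ × 1.04 × 28.7² = 428.3 Pa.
CL = 2W/(ρv²S) = 2×78.284/(1.04×28.7²×3.11) = 0.05877.

CL = 0.0588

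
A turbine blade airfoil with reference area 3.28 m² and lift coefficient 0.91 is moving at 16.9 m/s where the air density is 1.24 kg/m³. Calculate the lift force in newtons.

L = 529 N

L = ½ρv²S·CL = ½ × 1.24 × 16.9² × 3.28 × 0.91 = 529 N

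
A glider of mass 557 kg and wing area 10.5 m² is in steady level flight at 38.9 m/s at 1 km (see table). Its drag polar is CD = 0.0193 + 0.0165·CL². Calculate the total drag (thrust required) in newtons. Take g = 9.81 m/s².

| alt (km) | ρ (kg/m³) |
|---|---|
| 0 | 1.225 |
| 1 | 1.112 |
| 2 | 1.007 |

At 1 km, from the table: ρ = 1.112 kg/m³.
In steady level flight, lift balances weight: W = mg = 557 × 9.81 = 5464.2 N.
Dynamic pressure q = 0.5 × 1.112 × 38.9² = 841.3 Pa.
CL = W/(q·S) = 5464.2 / (841.3 × 10.5) = 0.6185.
CD = 0.0193 + 0.0165 × 0.6185² = 0.02561.
D = q·S·CD = 841.3 × 10.5 × 0.02561 = 226.3 N

D = 226 N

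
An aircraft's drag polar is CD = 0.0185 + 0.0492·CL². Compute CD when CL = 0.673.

CD = 0.0408

CD = 0.0185 + 0.0492 × 0.673² = 0.0185 + 0.02228 = 0.0408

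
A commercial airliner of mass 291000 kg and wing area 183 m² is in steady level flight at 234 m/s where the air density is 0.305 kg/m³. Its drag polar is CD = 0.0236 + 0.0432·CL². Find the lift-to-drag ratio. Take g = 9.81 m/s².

L/D = 10.7

Weight W = mg = 291000 × 9.81 = 2.8547×10^6 N; in level flight L = W.
Dynamic pressure q = 0.5 × 0.305 × 234² = 8350 Pa.
CL = W/(q·S) = 2.8547×10^6 / (8350 × 183) = 1.868.
CD = 0.0236 + 0.0432 × 1.868² = 0.1744.
L/D = CL/CD = 1.868 / 0.1744 = 10.7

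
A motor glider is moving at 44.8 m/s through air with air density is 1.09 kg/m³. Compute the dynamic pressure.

q = 1090 Pa

q = ½ρv² = ½ × 1.09 × 44.8² = 1090 Pa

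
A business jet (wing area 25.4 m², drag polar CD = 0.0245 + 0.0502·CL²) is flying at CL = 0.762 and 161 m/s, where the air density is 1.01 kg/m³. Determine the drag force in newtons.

CD = 0.0245 + 0.0502 × 0.762² = 0.05365
D = ½ρv²S·CD = ½ × 1.01 × 161² × 25.4 × 0.05365 = 17800 N

D = 17800 N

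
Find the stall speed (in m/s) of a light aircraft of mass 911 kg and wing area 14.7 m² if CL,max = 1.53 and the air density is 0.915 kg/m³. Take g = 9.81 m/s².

At stall, lift equals weight: L = W = m·g = 911 × 9.81 = 8937 N.
V_stall = √(2W/(ρ·S·CL,max)) = √(2 × 8937 / (0.915 × 14.7 × 1.53))
V_stall = √868.5 = 29.5 m/s

V_stall = 29.5 m/s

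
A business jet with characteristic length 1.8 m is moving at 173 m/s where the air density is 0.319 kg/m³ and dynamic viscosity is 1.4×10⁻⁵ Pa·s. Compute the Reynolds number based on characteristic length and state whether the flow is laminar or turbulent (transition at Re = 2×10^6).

Re = ρ·v·c/μ = 0.319 × 173 × 1.8 / (1.4×10⁻⁵) = 7.1×10^6
Since 7.1×10^6 > 2×10^6, the flow is turbulent.

Re = 7.1×10^6 (turbulent)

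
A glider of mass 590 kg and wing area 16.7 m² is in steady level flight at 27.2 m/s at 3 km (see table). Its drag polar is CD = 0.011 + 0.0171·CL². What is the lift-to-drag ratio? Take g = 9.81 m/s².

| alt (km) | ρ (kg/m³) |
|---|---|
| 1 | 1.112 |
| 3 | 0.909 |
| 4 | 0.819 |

L/D = 35.3

At 3 km, from the table: ρ = 0.909 kg/m³.
In steady level flight, lift balances weight: W = mg = 590 × 9.81 = 5787.9 N.
q = ½ρv² = ½ × 0.909 × 27.2² = 336.3 Pa.
Required CL = L/(qS) = 5787.9/(336.3·16.7) = 1.031.
CD = 0.011 + 0.0171 × 1.031² = 0.02917.
L/D = CL/CD = 1.031 / 0.02917 = 35.3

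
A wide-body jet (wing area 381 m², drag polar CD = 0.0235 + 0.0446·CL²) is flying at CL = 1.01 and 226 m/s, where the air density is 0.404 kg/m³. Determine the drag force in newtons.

D = 2.71×10^5 N

CD = 0.0235 + 0.0446 × 1.01² = 0.069
D = ½ρv²S·CD = ½ × 0.404 × 226² × 381 × 0.069 = 2.71×10^5 N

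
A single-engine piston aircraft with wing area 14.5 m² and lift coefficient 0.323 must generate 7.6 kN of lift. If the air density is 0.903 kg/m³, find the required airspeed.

L = ½ρv²S·CL ⇒ v = √(2L/(ρ·S·CL))
v = √(2 × 7600 / (0.903 × 14.5 × 0.323)) = √3594 = 60 m/s

v = 60 m/s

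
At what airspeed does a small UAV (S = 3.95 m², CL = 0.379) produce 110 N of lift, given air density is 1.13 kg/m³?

v = 11.4 m/s

L = ½ρv²S·CL ⇒ v = √(2L/(ρ·S·CL))
v = √(2 × 110 / (1.13 × 3.95 × 0.379)) = √130 = 11.4 m/s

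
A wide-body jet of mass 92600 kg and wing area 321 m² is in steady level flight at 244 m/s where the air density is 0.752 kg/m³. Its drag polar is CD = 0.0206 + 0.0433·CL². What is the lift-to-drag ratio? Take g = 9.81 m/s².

In steady level flight, lift balances weight: W = mg = 92600 × 9.81 = 9.0841×10^5 N.
Dynamic pressure q = 0.5 × 0.752 × 244² = 22390 Pa.
CL = W/(q·S) = 9.0841×10^5 / (22390 × 321) = 0.1264.
CD = 0.0206 + 0.0433 × 0.1264² = 0.02129.
L/D = CL/CD = 0.1264 / 0.02129 = 5.94

L/D = 5.94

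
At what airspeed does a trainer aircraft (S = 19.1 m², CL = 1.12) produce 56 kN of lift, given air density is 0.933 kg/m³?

L = ½ρv²S·CL ⇒ v = √(2L/(ρ·S·CL))
v = √(2 × 56000 / (0.933 × 19.1 × 1.12)) = √5612 = 74.9 m/s

v = 74.9 m/s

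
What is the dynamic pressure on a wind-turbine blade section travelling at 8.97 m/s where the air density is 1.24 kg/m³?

q = 49.9 Pa

q = ½ρv² = ½ × 1.24 × 8.97² = 49.9 Pa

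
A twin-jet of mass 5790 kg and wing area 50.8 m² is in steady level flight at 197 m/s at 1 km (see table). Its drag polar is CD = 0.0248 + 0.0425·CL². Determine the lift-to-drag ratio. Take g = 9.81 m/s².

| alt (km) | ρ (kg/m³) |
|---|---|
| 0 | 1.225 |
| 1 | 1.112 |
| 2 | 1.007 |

L/D = 2.08

At 1 km, from the table: ρ = 1.112 kg/m³.
Weight W = mg = 5790 × 9.81 = 56800 N; in level flight L = W.
Dynamic pressure q = 0.5 × 1.112 × 197² = 21580 Pa.
CL = W/(q·S) = 56800 / (21580 × 50.8) = 0.05182.
CD = 0.0248 + 0.0425 × 0.05182² = 0.02491.
L/D = CL/CD = 0.05182 / 0.02491 = 2.08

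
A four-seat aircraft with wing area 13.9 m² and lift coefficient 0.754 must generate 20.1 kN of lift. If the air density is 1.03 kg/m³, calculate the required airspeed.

v = 61 m/s

L = ½ρv²S·CL ⇒ v = √(2L/(ρ·S·CL))
v = √(2 × 20100 / (1.03 × 13.9 × 0.754)) = √3724 = 61 m/s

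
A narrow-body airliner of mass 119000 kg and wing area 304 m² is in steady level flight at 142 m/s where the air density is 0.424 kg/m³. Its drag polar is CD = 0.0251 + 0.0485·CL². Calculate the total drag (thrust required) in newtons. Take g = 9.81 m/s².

D = 83500 N

Weight W = mg = 119000 × 9.81 = 1.1674×10^6 N; in level flight L = W.
Dynamic pressure q = 0.5 × 0.424 × 142² = 4275 Pa.
Required CL = L/(qS) = 1.1674×10^6/(4275·304) = 0.8983.
CD = 0.0251 + 0.0485 × 0.8983² = 0.06424.
D = q·S·CD = 4275 × 304 × 0.06424 = 83480 N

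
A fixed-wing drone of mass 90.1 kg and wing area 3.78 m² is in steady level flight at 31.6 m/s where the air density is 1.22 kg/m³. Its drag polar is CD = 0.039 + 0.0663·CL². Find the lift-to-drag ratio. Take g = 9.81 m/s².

L/D = 7.87

Level flight ⇒ L = W = m·g = 90.1 × 9.81 = 883.88 N.
q = ½ρv² = ½ × 1.22 × 31.6² = 609.1 Pa.
Required CL = L/(qS) = 883.88/(609.1·3.78) = 0.3839.
CD = 0.039 + 0.0663 × 0.3839² = 0.04877.
L/D = CL/CD = 0.3839 / 0.04877 = 7.87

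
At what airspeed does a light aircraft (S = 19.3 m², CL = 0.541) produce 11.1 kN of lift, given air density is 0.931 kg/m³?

v = 47.8 m/s

L = ½ρv²S·CL ⇒ v = √(2L/(ρ·S·CL))
v = √(2 × 11100 / (0.931 × 19.3 × 0.541)) = √2284 = 47.8 m/s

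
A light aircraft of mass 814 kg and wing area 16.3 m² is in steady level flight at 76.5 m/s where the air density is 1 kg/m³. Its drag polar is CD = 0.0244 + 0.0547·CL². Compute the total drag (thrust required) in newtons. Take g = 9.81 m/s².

Level flight ⇒ L = W = m·g = 814 × 9.81 = 7985.3 N.
Dynamic pressure q = 0.5 × 1 × 76.5² = 2926 Pa.
CL = 2W/(ρv²S) = 2×7985.3/(1×76.5²×16.3) = 0.1674.
CD = 0.0244 + 0.0547 × 0.1674² = 0.02593.
D = q·S·CD = 2926 × 16.3 × 0.02593 = 1237 N

D = 1240 N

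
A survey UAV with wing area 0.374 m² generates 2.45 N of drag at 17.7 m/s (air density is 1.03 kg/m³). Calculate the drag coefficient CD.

From D = ½ρv²S·CD, rearranging gives CD = 2D/(ρv²S).
CD = 2 × 2.45 / (1.03 × 17.7² × 0.374) = 0.0406

CD = 0.0406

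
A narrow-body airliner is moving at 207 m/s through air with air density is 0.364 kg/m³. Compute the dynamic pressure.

q = 7800 Pa

q = ½ρv² = ½ × 0.364 × 207² = 7800 Pa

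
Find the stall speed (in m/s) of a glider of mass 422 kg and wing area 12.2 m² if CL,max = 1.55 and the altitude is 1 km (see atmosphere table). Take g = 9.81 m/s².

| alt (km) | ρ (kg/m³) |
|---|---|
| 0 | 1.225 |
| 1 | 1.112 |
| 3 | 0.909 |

At 1 km, from the table: ρ = 1.112 kg/m³.
Weight W = mg = 422 × 9.81 = 4140 N.
From L = ½ρV²S·CL,max = W: V_stall = √(2W/(ρSCL,max)) = √(2·4140/(1.112·12.2·1.55))
V_stall = √393.7 = 19.8 m/s

V_stall = 19.8 m/s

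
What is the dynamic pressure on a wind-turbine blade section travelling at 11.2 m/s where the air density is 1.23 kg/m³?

q = 77.1 Pa

q = ½ρv² = ½ × 1.23 × 11.2² = 77.1 Pa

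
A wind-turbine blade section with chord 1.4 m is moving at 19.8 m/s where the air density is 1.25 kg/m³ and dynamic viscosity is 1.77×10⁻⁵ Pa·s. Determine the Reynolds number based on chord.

Re = ρ·v·c/μ = 1.25 × 19.8 × 1.4 / (1.77×10⁻⁵) = 1.96×10^6

Re = 1.96×10^6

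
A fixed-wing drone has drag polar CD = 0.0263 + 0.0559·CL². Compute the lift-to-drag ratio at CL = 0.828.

CD = 0.0263 + 0.0559 × 0.828² = 0.06462
L/D = CL/CD = 0.828 / 0.06462 = 12.8

L/D = 12.8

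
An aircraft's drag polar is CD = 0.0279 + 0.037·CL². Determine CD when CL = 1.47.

CD = 0.108

CD = 0.0279 + 0.037 × 1.47² = 0.0279 + 0.07995 = 0.108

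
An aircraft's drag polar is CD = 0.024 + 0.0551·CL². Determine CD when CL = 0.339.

CD = 0.024 + 0.0551 × 0.339² = 0.024 + 0.006332 = 0.0303

CD = 0.0303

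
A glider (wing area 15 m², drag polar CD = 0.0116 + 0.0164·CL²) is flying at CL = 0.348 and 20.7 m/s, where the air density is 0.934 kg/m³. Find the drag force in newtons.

D = 40.8 N

CD = 0.0116 + 0.0164 × 0.348² = 0.01359
D = ½ρv²S·CD = ½ × 0.934 × 20.7² × 15 × 0.01359 = 40.8 N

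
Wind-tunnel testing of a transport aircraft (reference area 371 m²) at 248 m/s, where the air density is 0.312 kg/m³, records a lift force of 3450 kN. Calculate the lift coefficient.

CL = 0.969

From L = ½ρv²S·CL, rearranging gives CL = 2L/(ρv²S).
CL = 2 × 3.45×10^6 / (0.312 × 248² × 371) = 0.969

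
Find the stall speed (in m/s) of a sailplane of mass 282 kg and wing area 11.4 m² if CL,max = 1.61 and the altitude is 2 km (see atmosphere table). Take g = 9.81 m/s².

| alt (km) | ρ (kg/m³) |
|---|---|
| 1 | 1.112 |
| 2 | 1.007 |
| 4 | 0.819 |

V_stall = 17.3 m/s

At 2 km, from the table: ρ = 1.007 kg/m³.
At stall, lift equals weight: L = W = m·g = 282 × 9.81 = 2766 N.
V_stall = √(2W/(ρ·S·CL,max)) = √(2 × 2766 / (1.007 × 11.4 × 1.61))
V_stall = √299.4 = 17.3 m/s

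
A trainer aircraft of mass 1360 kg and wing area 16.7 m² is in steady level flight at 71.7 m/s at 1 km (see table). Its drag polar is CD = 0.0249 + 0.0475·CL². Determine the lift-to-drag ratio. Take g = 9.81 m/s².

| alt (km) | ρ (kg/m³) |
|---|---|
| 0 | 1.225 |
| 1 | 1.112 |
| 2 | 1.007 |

At 1 km, from the table: ρ = 1.112 kg/m³.
In steady level flight, lift balances weight: W = mg = 1360 × 9.81 = 13342 N.
q = ½ρv² = ½ × 1.112 × 71.7² = 2858 Pa.
Required CL = L/(qS) = 13342/(2858·16.7) = 0.2795.
CD = 0.0249 + 0.0475 × 0.2795² = 0.02861.
L/D = CL/CD = 0.2795 / 0.02861 = 9.77

L/D = 9.77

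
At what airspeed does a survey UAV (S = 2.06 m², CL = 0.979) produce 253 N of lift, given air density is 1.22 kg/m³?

v = 14.3 m/s

L = ½ρv²S·CL ⇒ v = √(2L/(ρ·S·CL))
v = √(2 × 253 / (1.22 × 2.06 × 0.979)) = √205.7 = 14.3 m/s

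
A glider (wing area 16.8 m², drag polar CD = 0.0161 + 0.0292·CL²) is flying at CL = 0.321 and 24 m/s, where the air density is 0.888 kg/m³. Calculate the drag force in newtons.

D = 82.1 N

CD = 0.0161 + 0.0292 × 0.321² = 0.01911
D = ½ρv²S·CD = ½ × 0.888 × 24² × 16.8 × 0.01911 = 82.1 N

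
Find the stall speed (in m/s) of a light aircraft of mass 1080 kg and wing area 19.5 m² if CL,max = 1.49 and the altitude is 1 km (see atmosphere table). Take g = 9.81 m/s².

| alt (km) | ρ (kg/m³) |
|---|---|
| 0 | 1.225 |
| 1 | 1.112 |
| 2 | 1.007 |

V_stall = 25.6 m/s

At 1 km, from the table: ρ = 1.112 kg/m³.
Stall occurs when L = W at CL,max. W = mg = 1080 × 9.81 = 10590 N.
V_stall = √(2W/(ρ·S·CL,max)) = √(2 × 10590 / (1.112 × 19.5 × 1.49))
V_stall = √655.8 = 25.6 m/s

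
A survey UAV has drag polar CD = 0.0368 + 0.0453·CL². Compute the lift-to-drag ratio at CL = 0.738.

CD = 0.0368 + 0.0453 × 0.738² = 0.06147
L/D = CL/CD = 0.738 / 0.06147 = 12

L/D = 12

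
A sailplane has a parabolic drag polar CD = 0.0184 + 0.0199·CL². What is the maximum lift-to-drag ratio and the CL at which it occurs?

For CD = CD0 + K·CL², (L/D)max occurs at CL* = √(CD0/K) and equals 1/(2√(K·CD0)).
(L/D)max = 1/(2√(0.0199 × 0.0184)) = 1/(2 × 0.01914) = 26.1
CL* = √(0.0184/0.0199) = 0.962

(L/D)max = 26.1, at CL = 0.962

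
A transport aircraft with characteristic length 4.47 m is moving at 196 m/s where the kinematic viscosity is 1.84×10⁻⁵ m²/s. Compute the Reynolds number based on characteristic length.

Re = 4.76×10^7

Re = v·c/ν = 196 × 4.47 / (1.84×10⁻⁵) = 4.76×10^7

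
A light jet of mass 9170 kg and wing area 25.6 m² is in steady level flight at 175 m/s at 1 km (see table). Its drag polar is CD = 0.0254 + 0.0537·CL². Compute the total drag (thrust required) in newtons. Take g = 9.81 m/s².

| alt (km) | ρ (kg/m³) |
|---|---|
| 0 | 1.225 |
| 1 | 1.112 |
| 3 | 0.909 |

At 1 km, from the table: ρ = 1.112 kg/m³.
Level flight ⇒ L = W = m·g = 9170 × 9.81 = 89958 N.
Dynamic pressure q = 0.5 × 1.112 × 175² = 17030 Pa.
CL = W/(q·S) = 89958 / (17030 × 25.6) = 0.2064.
CD = 0.0254 + 0.0537 × 0.2064² = 0.02769.
D = q·S·CD = 17030 × 25.6 × 0.02769 = 12070 N

D = 12100 N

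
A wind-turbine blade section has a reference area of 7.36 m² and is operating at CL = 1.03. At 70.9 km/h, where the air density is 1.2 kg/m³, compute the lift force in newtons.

Convert speed: v = 70.9 km/h ÷ 3.6 = 19.69 m/s.
Dynamic pressure q = ½ρv² = ½ × 1.2 × 19.69² = 232.7 Pa.
L = q·S·CL = 232.7 × 7.36 × 1.03 = 1760 N

L = 1760 N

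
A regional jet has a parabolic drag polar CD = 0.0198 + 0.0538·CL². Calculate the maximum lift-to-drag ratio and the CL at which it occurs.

(L/D)max = 15.3, at CL = 0.607

For CD = CD0 + K·CL², (L/D)max occurs at CL* = √(CD0/K) and equals 1/(2√(K·CD0)).
(L/D)max = 1/(2√(0.0538 × 0.0198)) = 1/(2 × 0.03264) = 15.3
CL* = √(0.0198/0.0538) = 0.607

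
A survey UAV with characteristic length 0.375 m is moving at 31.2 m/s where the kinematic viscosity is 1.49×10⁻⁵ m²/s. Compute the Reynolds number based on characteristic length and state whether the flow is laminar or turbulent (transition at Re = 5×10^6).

Re = v·c/ν = 31.2 × 0.375 / (1.49×10⁻⁵) = 7.85×10^5
Since 7.85×10^5 < 5×10^6, the flow is laminar.

Re = 7.85×10^5 (laminar)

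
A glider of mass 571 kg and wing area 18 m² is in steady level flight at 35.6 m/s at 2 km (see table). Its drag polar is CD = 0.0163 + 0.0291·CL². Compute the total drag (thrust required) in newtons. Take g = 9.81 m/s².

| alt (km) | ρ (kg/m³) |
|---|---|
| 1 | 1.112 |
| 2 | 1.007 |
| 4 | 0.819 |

At 2 km, from the table: ρ = 1.007 kg/m³.
In steady level flight, lift balances weight: W = mg = 571 × 9.81 = 5601.5 N.
Dynamic pressure q = 0.5 × 1.007 × 35.6² = 638.1 Pa.
Required CL = L/(qS) = 5601.5/(638.1·18) = 0.4877.
CD = 0.0163 + 0.0291 × 0.4877² = 0.02322.
D = q·S·CD = 638.1 × 18 × 0.02322 = 266.7 N

D = 267 N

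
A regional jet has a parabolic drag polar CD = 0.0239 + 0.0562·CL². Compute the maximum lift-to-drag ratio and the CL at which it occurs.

(L/D)max = 13.6, at CL = 0.652

For CD = CD0 + K·CL², (L/D)max occurs at CL* = √(CD0/K) and equals 1/(2√(K·CD0)).
(L/D)max = 1/(2√(0.0562 × 0.0239)) = 1/(2 × 0.03665) = 13.6
CL* = √(0.0239/0.0562) = 0.652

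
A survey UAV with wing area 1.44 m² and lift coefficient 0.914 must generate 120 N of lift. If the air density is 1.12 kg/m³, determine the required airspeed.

v = 12.8 m/s

L = ½ρv²S·CL ⇒ v = √(2L/(ρ·S·CL))
v = √(2 × 120 / (1.12 × 1.44 × 0.914)) = √162.8 = 12.8 m/s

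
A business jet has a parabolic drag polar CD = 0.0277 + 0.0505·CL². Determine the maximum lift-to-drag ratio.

(L/D)max = 13.4

For CD = CD0 + K·CL², (L/D)max occurs at CL* = √(CD0/K) and equals 1/(2√(K·CD0)).
(L/D)max = 1/(2√(0.0505 × 0.0277)) = 1/(2 × 0.0374) = 13.4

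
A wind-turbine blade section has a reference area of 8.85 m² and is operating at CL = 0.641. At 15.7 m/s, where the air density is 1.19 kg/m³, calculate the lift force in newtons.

L = 832 N

L = ½ρv²S·CL = ½ × 1.19 × 15.7² × 8.85 × 0.641 = 832 N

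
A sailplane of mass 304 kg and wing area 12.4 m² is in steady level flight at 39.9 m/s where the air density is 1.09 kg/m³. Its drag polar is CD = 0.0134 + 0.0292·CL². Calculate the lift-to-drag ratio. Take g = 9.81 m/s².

Weight W = mg = 304 × 9.81 = 2982.2 N; in level flight L = W.
q = ½ρv² = ½ × 1.09 × 39.9² = 867.6 Pa.
Required CL = L/(qS) = 2982.2/(867.6·12.4) = 0.2772.
CD = 0.0134 + 0.0292 × 0.2772² = 0.01564.
L/D = CL/CD = 0.2772 / 0.01564 = 17.7

L/D = 17.7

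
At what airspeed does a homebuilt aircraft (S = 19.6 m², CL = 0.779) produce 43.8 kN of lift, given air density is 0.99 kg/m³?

v = 76.1 m/s

L = ½ρv²S·CL ⇒ v = √(2L/(ρ·S·CL))
v = √(2 × 43800 / (0.99 × 19.6 × 0.779)) = √5795 = 76.1 m/s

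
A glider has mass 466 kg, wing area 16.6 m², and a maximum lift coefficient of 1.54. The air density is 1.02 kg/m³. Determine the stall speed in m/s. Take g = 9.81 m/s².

Weight W = mg = 466 × 9.81 = 4571 N.
V_stall = √(2W/(ρ·S·CL,max)) = √(2 × 4571 / (1.02 × 16.6 × 1.54))
V_stall = √350.6 = 18.7 m/s

V_stall = 18.7 m/s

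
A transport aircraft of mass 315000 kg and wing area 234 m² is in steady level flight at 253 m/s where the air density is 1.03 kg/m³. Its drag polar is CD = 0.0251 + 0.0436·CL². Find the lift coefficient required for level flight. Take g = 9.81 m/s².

CL = 0.401

In steady level flight, lift balances weight: W = mg = 315000 × 9.81 = 3.0902×10^6 N.
Dynamic pressure q = 0.5 × 1.03 × 253² = 32960 Pa.
CL = 2W/(ρv²S) = 2×3.0902×10^6/(1.03×253²×234) = 0.4006.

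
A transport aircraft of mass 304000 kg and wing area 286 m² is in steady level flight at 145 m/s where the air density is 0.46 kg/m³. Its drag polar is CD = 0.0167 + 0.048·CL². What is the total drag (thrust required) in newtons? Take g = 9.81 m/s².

D = 3.32×10^5 N

Weight W = mg = 304000 × 9.81 = 2.9822×10^6 N; in level flight L = W.
Dynamic pressure q = 0.5 × 0.46 × 145² = 4836 Pa.
CL = W/(q·S) = 2.9822×10^6 / (4836 × 286) = 2.156.
CD = 0.0167 + 0.048 × 2.156² = 0.2399.
D = q·S·CD = 4836 × 286 × 0.2399 = 3.318×10^5 N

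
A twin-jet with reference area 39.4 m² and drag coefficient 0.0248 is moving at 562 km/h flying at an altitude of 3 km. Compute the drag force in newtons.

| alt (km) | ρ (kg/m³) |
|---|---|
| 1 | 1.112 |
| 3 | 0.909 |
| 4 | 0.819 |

At 3 km, from the table: ρ = 0.909 kg/m³.
Convert speed: v = 562 km/h ÷ 3.6 = 156.1 m/s.
Dynamic pressure q = ½ρv² = ½ × 0.909 × 156.1² = 11080 Pa.
D = q·S·CD = 11080 × 39.4 × 0.0248 = 10800 N ≈ 10.8 kN

D = 10800 N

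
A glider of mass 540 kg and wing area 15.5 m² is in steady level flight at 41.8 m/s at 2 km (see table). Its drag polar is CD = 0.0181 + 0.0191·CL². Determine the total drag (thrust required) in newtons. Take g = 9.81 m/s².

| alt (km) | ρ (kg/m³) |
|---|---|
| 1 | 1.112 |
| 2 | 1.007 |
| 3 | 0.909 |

At 2 km, from the table: ρ = 1.007 kg/m³.
Level flight ⇒ L = W = m·g = 540 × 9.81 = 5297.4 N.
q = ½ρv² = ½ × 1.007 × 41.8² = 879.7 Pa.
CL = W/(q·S) = 5297.4 / (879.7 × 15.5) = 0.3885.
CD = 0.0181 + 0.0191 × 0.3885² = 0.02098.
D = q·S·CD = 879.7 × 15.5 × 0.02098 = 286.1 N

D = 286 N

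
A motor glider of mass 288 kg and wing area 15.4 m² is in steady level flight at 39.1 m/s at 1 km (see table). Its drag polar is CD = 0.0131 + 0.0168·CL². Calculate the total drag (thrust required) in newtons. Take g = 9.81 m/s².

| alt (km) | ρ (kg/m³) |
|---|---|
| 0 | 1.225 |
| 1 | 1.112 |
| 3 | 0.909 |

At 1 km, from the table: ρ = 1.112 kg/m³.
Weight W = mg = 288 × 9.81 = 2825.3 N; in level flight L = W.
Dynamic pressure q = 0.5 × 1.112 × 39.1² = 850 Pa.
CL = 2W/(ρv²S) = 2×2825.3/(1.112×39.1²×15.4) = 0.2158.
CD = 0.0131 + 0.0168 × 0.2158² = 0.01388.
D = q·S·CD = 850 × 15.4 × 0.01388 = 181.7 N

D = 182 N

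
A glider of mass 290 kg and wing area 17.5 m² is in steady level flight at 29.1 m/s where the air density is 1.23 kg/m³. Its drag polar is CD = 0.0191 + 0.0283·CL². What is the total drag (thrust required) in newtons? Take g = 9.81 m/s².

In steady level flight, lift balances weight: W = mg = 290 × 9.81 = 2844.9 N.
Dynamic pressure q = 0.5 × 1.23 × 29.1² = 520.8 Pa.
CL = 2W/(ρv²S) = 2×2844.9/(1.23×29.1²×17.5) = 0.3122.
CD = 0.0191 + 0.0283 × 0.3122² = 0.02186.
D = q·S·CD = 520.8 × 17.5 × 0.02186 = 199.2 N

D = 199 N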